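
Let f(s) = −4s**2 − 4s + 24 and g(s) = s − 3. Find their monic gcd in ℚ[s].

1

Euclidean algorithm in ℚ[s]:
  −4s**2 − 4s + 24 = (−4s − 16)(s − 3) + (−24)
  s − 3 = (−(1/24)s + 1/8)(−24) + (0)
The last nonzero remainder is the constant −24, so the polynomials are coprime and gcd = 1.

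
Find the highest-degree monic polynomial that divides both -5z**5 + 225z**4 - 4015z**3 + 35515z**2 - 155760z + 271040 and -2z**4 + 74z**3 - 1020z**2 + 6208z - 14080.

Repeated division with remainder:
  -5z**5 + 225z**4 - 4015z**3 + 35515z**2 - 155760z + 271040 = ((5/2)z - 20)(-2z**4 + 74z**3 - 1020z**2 + 6208z - 14080) + (15z**3 - 405z**2 + 3600z - 10560)
  -2z**4 + 74z**3 - 1020z**2 + 6208z - 14080 = (-(2/15)z + 4/3)(15z**3 - 405z**2 + 3600z - 10560) + (0)
Last nonzero remainder: 15z**3 - 405z**2 + 3600z - 10560. Dividing through by 15 gives the monic gcd z**3 - 27z**2 + 240z - 704.

z**3 - 27z**2 + 240z - 704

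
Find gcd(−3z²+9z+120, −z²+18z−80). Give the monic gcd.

By polynomial division,
  −3z²+9z+120 = (3)(−z²+18z−80) + (−45z+360)
  −z²+18z−80 = ((1/45)z−2/9)(−45z+360) + (0)
Last nonzero remainder: −45z+360. Dividing through by −45 gives the monic gcd z−8.

z−8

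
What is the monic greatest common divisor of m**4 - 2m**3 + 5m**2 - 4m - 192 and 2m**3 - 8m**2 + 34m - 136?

m - 4

By polynomial division,
  m**4 - 2m**3 + 5m**2 - 4m - 192 = ((1/2)m + 1)(2m**3 - 8m**2 + 34m - 136) + (-4m**2 + 30m - 56)
  2m**3 - 8m**2 + 34m - 136 = (-(1/2)m - 7/4)(-4m**2 + 30m - 56) + ((117/2)m - 234)
  -4m**2 + 30m - 56 = (-(8/117)m + 28/117)((117/2)m - 234) + (0)
Last nonzero remainder: (117/2)m - 234. Dividing through by 117/2 gives the monic gcd m - 4.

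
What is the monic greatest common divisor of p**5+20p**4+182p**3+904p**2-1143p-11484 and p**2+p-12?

By polynomial division,
  p**5+20p**4+182p**3+904p**2-1143p-11484 = (p**3+19p**2+175p+957)(p**2+p-12) + (0)
The last nonzero remainder p**2+p-12 is already monic.

p**2+p-12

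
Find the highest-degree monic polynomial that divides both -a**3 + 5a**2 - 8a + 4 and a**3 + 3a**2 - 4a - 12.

Euclidean algorithm in ℚ[a]:
  -a**3 + 5a**2 - 8a + 4 = (-1)(a**3 + 3a**2 - 4a - 12) + (8a**2 - 12a - 8)
  a**3 + 3a**2 - 4a - 12 = ((1/8)a + 9/16)(8a**2 - 12a - 8) + ((15/4)a - 15/2)
  8a**2 - 12a - 8 = ((32/15)a + 16/15)((15/4)a - 15/2) + (0)
Last nonzero remainder: (15/4)a - 15/2. Dividing through by 15/4 gives the monic gcd a - 2.

a - 2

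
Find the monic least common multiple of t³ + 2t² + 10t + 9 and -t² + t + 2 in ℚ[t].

t⁴ + 6t² - 11t - 18

Euclidean algorithm in ℚ[t]:
  t³ + 2t² + 10t + 9 = (-t - 3)(-t² + t + 2) + (15t + 15)
  -t² + t + 2 = (-(1/15)t + 2/15)(15t + 15) + (0)
Last nonzero remainder: 15t + 15. Dividing through by 15 gives the monic gcd t + 1.
Then lcm(f, g) = f·g / gcd(f, g); expanding and making the result monic gives the answer.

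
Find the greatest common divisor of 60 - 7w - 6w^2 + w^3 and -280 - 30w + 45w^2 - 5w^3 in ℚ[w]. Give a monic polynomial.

By polynomial division,
  w^3 - 6w^2 - 7w + 60 = (-1/5)(-5w^3 + 45w^2 - 30w - 280) + (3w^2 - 13w + 4)
  -5w^3 + 45w^2 - 30w - 280 = (-(5/3)w + 70/9)(3w^2 - 13w + 4) + ((700/9)w - 2800/9)
  3w^2 - 13w + 4 = ((27/700)w - 9/700)((700/9)w - 2800/9) + (0)
Last nonzero remainder: (700/9)w - 2800/9. Dividing through by 700/9 gives the monic gcd w - 4.

-4 + w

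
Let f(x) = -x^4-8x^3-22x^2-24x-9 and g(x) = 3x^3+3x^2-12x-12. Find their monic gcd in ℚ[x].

x+1

Euclidean algorithm in ℚ[x]:
  -x^4-8x^3-22x^2-24x-9 = (-(1/3)x-7/3)(3x^3+3x^2-12x-12) + (-19x^2-56x-37)
  3x^3+3x^2-12x-12 = (-(3/19)x+111/361)(-19x^2-56x-37) + (-(225/361)x-225/361)
  -19x^2-56x-37 = ((6859/225)x+13357/225)(-(225/361)x-225/361) + (0)
Last nonzero remainder: -(225/361)x-225/361. Dividing through by -225/361 gives the monic gcd x+1.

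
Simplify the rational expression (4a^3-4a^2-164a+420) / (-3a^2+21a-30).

(-4a^2-16a+84)/(3a-6)

By polynomial division,
  4a^3-4a^2-164a+420 = (-(4/3)a-8)(-3a^2+21a-30) + (-36a+180)
  -3a^2+21a-30 = ((1/12)a-1/6)(-36a+180) + (0)
Last nonzero remainder: -36a+180. Dividing through by -36 gives the monic gcd a-5.
Cancel a-5 from numerator and denominator to get the reduced form.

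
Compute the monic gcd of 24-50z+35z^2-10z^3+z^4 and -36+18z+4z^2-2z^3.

6-5z+z^2

Apply the Euclidean algorithm:
  z^4-10z^3+35z^2-50z+24 = (-(1/2)z+4)(-2z^3+4z^2+18z-36) + (28z^2-140z+168)
  -2z^3+4z^2+18z-36 = (-(1/14)z-3/14)(28z^2-140z+168) + (0)
Last nonzero remainder: 28z^2-140z+168. Dividing through by 28 gives the monic gcd z^2-5z+6.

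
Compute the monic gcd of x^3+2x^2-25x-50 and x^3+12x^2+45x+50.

Apply the Euclidean algorithm:
  x^3+2x^2-25x-50 = (x^3+12x^2+45x+50) + (-10x^2-70x-100)
  x^3+12x^2+45x+50 = (-(1/10)x-1/2)(-10x^2-70x-100) + (0)
Last nonzero remainder: -10x^2-70x-100. Dividing through by -10 gives the monic gcd x^2+7x+10.

x^2+7x+10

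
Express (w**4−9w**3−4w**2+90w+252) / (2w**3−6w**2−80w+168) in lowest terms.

(w**3−2w**2−18w−36)/(2w**2+8w−24)

By polynomial division,
  w**4−9w**3−4w**2+90w+252 = ((1/2)w−3)(2w**3−6w**2−80w+168) + (18w**2−234w+756)
  2w**3−6w**2−80w+168 = ((1/9)w+10/9)(18w**2−234w+756) + (96w−672)
  18w**2−234w+756 = ((3/16)w−9/8)(96w−672) + (0)
Last nonzero remainder: 96w−672. Dividing through by 96 gives the monic gcd w−7.
Cancel w−7 from numerator and denominator to get the reduced form.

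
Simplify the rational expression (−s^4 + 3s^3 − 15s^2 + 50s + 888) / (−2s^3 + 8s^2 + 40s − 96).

(s^2 − s + 37)/(2s − 4)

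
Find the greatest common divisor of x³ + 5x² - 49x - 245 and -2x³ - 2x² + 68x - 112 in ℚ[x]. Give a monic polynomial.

Apply the Euclidean algorithm:
  x³ + 5x² - 49x - 245 = (-1/2)(-2x³ - 2x² + 68x - 112) + (4x² - 15x - 301)
  -2x³ - 2x² + 68x - 112 = (-(1/2)x - 19/8)(4x² - 15x - 301) + (-(945/8)x - 6615/8)
  4x² - 15x - 301 = (-(32/945)x + 344/945)(-(945/8)x - 6615/8) + (0)
Last nonzero remainder: -(945/8)x - 6615/8. Dividing through by -945/8 gives the monic gcd x + 7.

x + 7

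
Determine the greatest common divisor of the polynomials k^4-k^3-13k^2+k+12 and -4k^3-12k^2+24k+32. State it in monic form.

Repeated division with remainder:
  k^4-k^3-13k^2+k+12 = (-(1/4)k+1)(-4k^3-12k^2+24k+32) + (5k^2-15k-20)
  -4k^3-12k^2+24k+32 = (-(4/5)k-24/5)(5k^2-15k-20) + (-64k-64)
  5k^2-15k-20 = (-(5/64)k+5/16)(-64k-64) + (0)
Last nonzero remainder: -64k-64. Dividing through by -64 gives the monic gcd k+1.

k+1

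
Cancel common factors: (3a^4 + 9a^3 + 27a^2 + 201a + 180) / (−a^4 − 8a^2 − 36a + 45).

(−3a^2 − 15a − 12)/(a^2 + 2a − 3)

Apply the Euclidean algorithm:
  3a^4 + 9a^3 + 27a^2 + 201a + 180 = (−3)(−a^4 − 8a^2 − 36a + 45) + (9a^3 + 3a^2 + 93a + 315)
  −a^4 − 8a^2 − 36a + 45 = (−(1/9)a + 1/27)(9a^3 + 3a^2 + 93a + 315) + ((20/9)a^2 − (40/9)a + 100/3)
  9a^3 + 3a^2 + 93a + 315 = ((81/20)a + 189/20)((20/9)a^2 − (40/9)a + 100/3) + (0)
Last nonzero remainder: (20/9)a^2 − (40/9)a + 100/3. Dividing through by 20/9 gives the monic gcd a^2 − 2a + 15.
Cancel a^2 − 2a + 15 from numerator and denominator to get the reduced form.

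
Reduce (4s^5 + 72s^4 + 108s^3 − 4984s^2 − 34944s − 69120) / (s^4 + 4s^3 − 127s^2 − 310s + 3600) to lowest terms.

(4s^3 + 76s^2 + 472s + 960)/(s^2 + 5s − 50)

Apply the Euclidean algorithm:
  4s^5 + 72s^4 + 108s^3 − 4984s^2 − 34944s − 69120 = (4s + 56)(s^4 + 4s^3 − 127s^2 − 310s + 3600) + (392s^3 + 3368s^2 − 31984s − 270720)
  s^4 + 4s^3 − 127s^2 − 310s + 3600 = ((1/392)s − 225/19208)(392s^3 + 3368s^2 − 31984s − 270720) + (−(14300/2401)s^2 + (14300/2401)s + 1029600/2401)
  392s^3 + 3368s^2 − 31984s − 270720 = (−(235298/3575)s − 451388/715)(−(14300/2401)s^2 + (14300/2401)s + 1029600/2401) + (0)
Last nonzero remainder: −(14300/2401)s^2 + (14300/2401)s + 1029600/2401. Dividing through by −14300/2401 gives the monic gcd s^2 − s − 72.
Cancel s^2 − s − 72 from numerator and denominator to get the reduced form.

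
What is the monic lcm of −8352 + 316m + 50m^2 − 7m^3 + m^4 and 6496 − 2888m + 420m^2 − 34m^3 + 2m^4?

−233856 + 100720m − 10428m^2 − 430m^3 + 155m^4 − 18m^5 + m^6

By polynomial division,
  m^4 − 7m^3 + 50m^2 + 316m − 8352 = (1/2)(2m^4 − 34m^3 + 420m^2 − 2888m + 6496) + (10m^3 − 160m^2 + 1760m − 11600)
  2m^4 − 34m^3 + 420m^2 − 2888m + 6496 = ((1/5)m − 1/5)(10m^3 − 160m^2 + 1760m − 11600) + (36m^2 − 216m + 4176)
  10m^3 − 160m^2 + 1760m − 11600 = ((5/18)m − 25/9)(36m^2 − 216m + 4176) + (0)
Last nonzero remainder: 36m^2 − 216m + 4176. Dividing through by 36 gives the monic gcd m^2 − 6m + 116.
Then lcm(f, g) = f·g / gcd(f, g); expanding and making the result monic gives the answer.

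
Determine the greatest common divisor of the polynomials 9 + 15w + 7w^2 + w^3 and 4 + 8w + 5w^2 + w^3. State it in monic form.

1 + w

Euclidean algorithm in ℚ[w]:
  w^3 + 7w^2 + 15w + 9 = (w^3 + 5w^2 + 8w + 4) + (2w^2 + 7w + 5)
  w^3 + 5w^2 + 8w + 4 = ((1/2)w + 3/4)(2w^2 + 7w + 5) + ((1/4)w + 1/4)
  2w^2 + 7w + 5 = (8w + 20)((1/4)w + 1/4) + (0)
Last nonzero remainder: (1/4)w + 1/4. Dividing through by 1/4 gives the monic gcd w + 1.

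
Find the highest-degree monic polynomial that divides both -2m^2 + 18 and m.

1

Apply the Euclidean algorithm:
  -2m^2 + 18 = (-2m)(m) + (18)
  m = ((1/18)m)(18) + (0)
The last nonzero remainder is the constant 18, so the polynomials are coprime and gcd = 1.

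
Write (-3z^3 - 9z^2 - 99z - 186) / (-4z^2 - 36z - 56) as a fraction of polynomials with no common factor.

(3z^2 + 3z + 93)/(4z + 28)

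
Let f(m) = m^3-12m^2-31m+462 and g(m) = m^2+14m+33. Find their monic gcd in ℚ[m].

1

Repeated division with remainder:
  m^3-12m^2-31m+462 = (m-26)(m^2+14m+33) + (300m+1320)
  m^2+14m+33 = ((1/300)m+4/125)(300m+1320) + (-231/25)
  300m+1320 = (-(2500/77)m-1000/7)(-231/25) + (0)
The last nonzero remainder is the constant -231/25, so the polynomials are coprime and gcd = 1.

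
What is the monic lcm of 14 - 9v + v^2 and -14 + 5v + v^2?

Euclidean algorithm in ℚ[v]:
  v^2 - 9v + 14 = (v^2 + 5v - 14) + (-14v + 28)
  v^2 + 5v - 14 = (-(1/14)v - 1/2)(-14v + 28) + (0)
Last nonzero remainder: -14v + 28. Dividing through by -14 gives the monic gcd v - 2.
Then lcm(f, g) = f·g / gcd(f, g); expanding and making the result monic gives the answer.

98 - 49v - 2v^2 + v^3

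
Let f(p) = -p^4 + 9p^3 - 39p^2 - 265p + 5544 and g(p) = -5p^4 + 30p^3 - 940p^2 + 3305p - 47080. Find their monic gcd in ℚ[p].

Euclidean algorithm in ℚ[p]:
  -p^4 + 9p^3 - 39p^2 - 265p + 5544 = (1/5)(-5p^4 + 30p^3 - 940p^2 + 3305p - 47080) + (3p^3 + 149p^2 - 926p + 14960)
  -5p^4 + 30p^3 - 940p^2 + 3305p - 47080 = (-(5/3)p + 835/9)(3p^3 + 149p^2 - 926p + 14960) + (-(146765/9)p^2 + (1027355/9)p - 12915320/9)
  3p^3 + 149p^2 - 926p + 14960 = (-(27/146765)p - 306/29353)(-(146765/9)p^2 + (1027355/9)p - 12915320/9) + (0)
Last nonzero remainder: -(146765/9)p^2 + (1027355/9)p - 12915320/9. Dividing through by -146765/9 gives the monic gcd p^2 - 7p + 88.

p^2 - 7p + 88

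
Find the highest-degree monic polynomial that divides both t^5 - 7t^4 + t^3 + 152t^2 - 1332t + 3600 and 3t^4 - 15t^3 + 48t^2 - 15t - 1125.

t^2 - 3t + 25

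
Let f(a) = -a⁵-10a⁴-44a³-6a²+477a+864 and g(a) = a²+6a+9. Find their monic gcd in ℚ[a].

Apply the Euclidean algorithm:
  -a⁵-10a⁴-44a³-6a²+477a+864 = (-a³-4a²-11a+96)(a²+6a+9) + (0)
The last nonzero remainder a²+6a+9 is already monic.

a²+6a+9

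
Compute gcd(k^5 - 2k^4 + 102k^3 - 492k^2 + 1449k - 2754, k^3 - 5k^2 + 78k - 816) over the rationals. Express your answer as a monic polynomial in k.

k^2 + 3k + 102

Apply the Euclidean algorithm:
  k^5 - 2k^4 + 102k^3 - 492k^2 + 1449k - 2754 = (k^2 + 3k + 39)(k^3 - 5k^2 + 78k - 816) + (285k^2 + 855k + 29070)
  k^3 - 5k^2 + 78k - 816 = ((1/285)k - 8/285)(285k^2 + 855k + 29070) + (0)
Last nonzero remainder: 285k^2 + 855k + 29070. Dividing through by 285 gives the monic gcd k^2 + 3k + 102.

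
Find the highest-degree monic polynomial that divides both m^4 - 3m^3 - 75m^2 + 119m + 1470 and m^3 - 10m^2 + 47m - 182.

Euclidean algorithm in ℚ[m]:
  m^4 - 3m^3 - 75m^2 + 119m + 1470 = (m + 7)(m^3 - 10m^2 + 47m - 182) + (-52m^2 - 28m + 2744)
  m^3 - 10m^2 + 47m - 182 = (-(1/52)m + 137/676)(-52m^2 - 28m + 2744) + ((17820/169)m - 124740/169)
  -52m^2 - 28m + 2744 = (-(2197/4455)m - 16562/4455)((17820/169)m - 124740/169) + (0)
Last nonzero remainder: (17820/169)m - 124740/169. Dividing through by 17820/169 gives the monic gcd m - 7.

m - 7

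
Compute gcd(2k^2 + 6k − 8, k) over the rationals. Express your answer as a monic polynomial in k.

Euclidean algorithm in ℚ[k]:
  2k^2 + 6k − 8 = (2k + 6)(k) + (−8)
  k = (−(1/8)k)(−8) + (0)
The last nonzero remainder is the constant −8, so the polynomials are coprime and gcd = 1.

1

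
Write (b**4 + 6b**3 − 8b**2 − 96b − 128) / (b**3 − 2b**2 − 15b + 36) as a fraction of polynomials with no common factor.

Euclidean algorithm in ℚ[b]:
  b**4 + 6b**3 − 8b**2 − 96b − 128 = (b + 8)(b**3 − 2b**2 − 15b + 36) + (23b**2 − 12b − 416)
  b**3 − 2b**2 − 15b + 36 = ((1/23)b − 34/529)(23b**2 − 12b − 416) + ((1225/529)b + 4900/529)
  23b**2 − 12b − 416 = ((12167/1225)b − 55016/1225)((1225/529)b + 4900/529) + (0)
Last nonzero remainder: (1225/529)b + 4900/529. Dividing through by 1225/529 gives the monic gcd b + 4.
Cancel b + 4 from numerator and denominator to get the reduced form.

(b**3 + 2b**2 − 16b − 32)/(b**2 − 6b + 9)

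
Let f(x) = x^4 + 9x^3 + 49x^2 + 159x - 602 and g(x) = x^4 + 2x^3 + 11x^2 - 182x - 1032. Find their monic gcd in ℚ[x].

x^2 + 4x + 43

Apply the Euclidean algorithm:
  x^4 + 9x^3 + 49x^2 + 159x - 602 = (x^4 + 2x^3 + 11x^2 - 182x - 1032) + (7x^3 + 38x^2 + 341x + 430)
  x^4 + 2x^3 + 11x^2 - 182x - 1032 = ((1/7)x - 24/49)(7x^3 + 38x^2 + 341x + 430) + (-(936/49)x^2 - (3744/49)x - 40248/49)
  7x^3 + 38x^2 + 341x + 430 = (-(343/936)x - 245/468)(-(936/49)x^2 - (3744/49)x - 40248/49) + (0)
Last nonzero remainder: -(936/49)x^2 - (3744/49)x - 40248/49. Dividing through by -936/49 gives the monic gcd x^2 + 4x + 43.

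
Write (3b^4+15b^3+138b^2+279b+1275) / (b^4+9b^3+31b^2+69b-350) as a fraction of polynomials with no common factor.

(3b^2+3b+51)/(b^2+5b-14)

Euclidean algorithm in ℚ[b]:
  3b^4+15b^3+138b^2+279b+1275 = (3)(b^4+9b^3+31b^2+69b-350) + (-12b^3+45b^2+72b+2325)
  b^4+9b^3+31b^2+69b-350 = (-(1/12)b-17/16)(-12b^3+45b^2+72b+2325) + ((1357/16)b^2+(1357/4)b+33925/16)
  -12b^3+45b^2+72b+2325 = (-(192/1357)b+1488/1357)((1357/16)b^2+(1357/4)b+33925/16) + (0)
Last nonzero remainder: (1357/16)b^2+(1357/4)b+33925/16. Dividing through by 1357/16 gives the monic gcd b^2+4b+25.
Cancel b^2+4b+25 from numerator and denominator to get the reduced form.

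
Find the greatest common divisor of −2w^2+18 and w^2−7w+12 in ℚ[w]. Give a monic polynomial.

Apply the Euclidean algorithm:
  −2w^2+18 = (−2)(w^2−7w+12) + (−14w+42)
  w^2−7w+12 = (−(1/14)w+2/7)(−14w+42) + (0)
Last nonzero remainder: −14w+42. Dividing through by −14 gives the monic gcd w−3.

w−3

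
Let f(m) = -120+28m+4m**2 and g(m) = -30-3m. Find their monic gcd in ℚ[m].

10+m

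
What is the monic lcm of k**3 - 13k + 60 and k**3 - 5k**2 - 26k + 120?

Euclidean algorithm in ℚ[k]:
  k**3 - 13k + 60 = (k**3 - 5k**2 - 26k + 120) + (5k**2 + 13k - 60)
  k**3 - 5k**2 - 26k + 120 = ((1/5)k - 38/25)(5k**2 + 13k - 60) + ((144/25)k + 144/5)
  5k**2 + 13k - 60 = ((125/144)k - 25/12)((144/25)k + 144/5) + (0)
Last nonzero remainder: (144/25)k + 144/5. Dividing through by 144/25 gives the monic gcd k + 5.
Then lcm(f, g) = f·g / gcd(f, g); expanding and making the result monic gives the answer.

k**5 - 10k**4 + 11k**3 + 190k**2 - 912k + 1440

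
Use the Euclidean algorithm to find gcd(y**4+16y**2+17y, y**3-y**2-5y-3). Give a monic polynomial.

y+1

Euclidean algorithm in ℚ[y]:
  y**4+16y**2+17y = (y+1)(y**3-y**2-5y-3) + (22y**2+25y+3)
  y**3-y**2-5y-3 = ((1/22)y-47/484)(22y**2+25y+3) + (-(1311/484)y-1311/484)
  22y**2+25y+3 = (-(10648/1311)y-484/437)(-(1311/484)y-1311/484) + (0)
Last nonzero remainder: -(1311/484)y-1311/484. Dividing through by -1311/484 gives the monic gcd y+1.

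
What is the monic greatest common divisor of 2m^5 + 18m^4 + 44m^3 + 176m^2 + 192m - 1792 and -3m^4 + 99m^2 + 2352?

m^3 + 7m^2 + 16m + 112

Euclidean algorithm in ℚ[m]:
  2m^5 + 18m^4 + 44m^3 + 176m^2 + 192m - 1792 = (-(2/3)m - 6)(-3m^4 + 99m^2 + 2352) + (110m^3 + 770m^2 + 1760m + 12320)
  -3m^4 + 99m^2 + 2352 = (-(3/110)m + 21/110)(110m^3 + 770m^2 + 1760m + 12320) + (0)
Last nonzero remainder: 110m^3 + 770m^2 + 1760m + 12320. Dividing through by 110 gives the monic gcd m^3 + 7m^2 + 16m + 112.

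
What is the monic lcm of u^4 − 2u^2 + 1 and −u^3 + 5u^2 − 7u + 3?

u^5 − 3u^4 − 2u^3 + 6u^2 + u − 3

Euclidean algorithm in ℚ[u]:
  u^4 − 2u^2 + 1 = (−u − 5)(−u^3 + 5u^2 − 7u + 3) + (16u^2 − 32u + 16)
  −u^3 + 5u^2 − 7u + 3 = (−(1/16)u + 3/16)(16u^2 − 32u + 16) + (0)
Last nonzero remainder: 16u^2 − 32u + 16. Dividing through by 16 gives the monic gcd u^2 − 2u + 1.
Then lcm(f, g) = f·g / gcd(f, g); expanding and making the result monic gives the answer.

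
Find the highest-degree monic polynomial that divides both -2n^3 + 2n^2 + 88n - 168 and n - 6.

n - 6

Euclidean algorithm in ℚ[n]:
  -2n^3 + 2n^2 + 88n - 168 = (-2n^2 - 10n + 28)(n - 6) + (0)
The last nonzero remainder n - 6 is already monic.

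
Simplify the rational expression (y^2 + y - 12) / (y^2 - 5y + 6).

(y + 4)/(y - 2)

Repeated division with remainder:
  y^2 + y - 12 = (y^2 - 5y + 6) + (6y - 18)
  y^2 - 5y + 6 = ((1/6)y - 1/3)(6y - 18) + (0)
Last nonzero remainder: 6y - 18. Dividing through by 6 gives the monic gcd y - 3.
Cancel y - 3 from numerator and denominator to get the reduced form.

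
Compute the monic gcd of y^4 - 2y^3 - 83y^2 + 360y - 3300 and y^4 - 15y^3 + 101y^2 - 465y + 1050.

By polynomial division,
  y^4 - 2y^3 - 83y^2 + 360y - 3300 = (y^4 - 15y^3 + 101y^2 - 465y + 1050) + (13y^3 - 184y^2 + 825y - 4350)
  y^4 - 15y^3 + 101y^2 - 465y + 1050 = ((1/13)y - 11/169)(13y^3 - 184y^2 + 825y - 4350) + ((4320/169)y^2 - (12960/169)y + 129600/169)
  13y^3 - 184y^2 + 825y - 4350 = ((2197/4320)y - 4901/864)((4320/169)y^2 - (12960/169)y + 129600/169) + (0)
Last nonzero remainder: (4320/169)y^2 - (12960/169)y + 129600/169. Dividing through by 4320/169 gives the monic gcd y^2 - 3y + 30.

y^2 - 3y + 30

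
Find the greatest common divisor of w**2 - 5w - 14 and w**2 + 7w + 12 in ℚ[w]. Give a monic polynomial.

Repeated division with remainder:
  w**2 - 5w - 14 = (w**2 + 7w + 12) + (-12w - 26)
  w**2 + 7w + 12 = (-(1/12)w - 29/72)(-12w - 26) + (55/36)
  -12w - 26 = (-(432/55)w - 936/55)(55/36) + (0)
The last nonzero remainder is the constant 55/36, so the polynomials are coprime and gcd = 1.

1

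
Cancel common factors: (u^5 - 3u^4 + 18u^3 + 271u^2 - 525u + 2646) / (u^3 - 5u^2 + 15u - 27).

(u^3 - u^2 + 7u + 294)/(u - 3)

Repeated division with remainder:
  u^5 - 3u^4 + 18u^3 + 271u^2 - 525u + 2646 = (u^2 + 2u + 13)(u^3 - 5u^2 + 15u - 27) + (333u^2 - 666u + 2997)
  u^3 - 5u^2 + 15u - 27 = ((1/333)u - 1/111)(333u^2 - 666u + 2997) + (0)
Last nonzero remainder: 333u^2 - 666u + 2997. Dividing through by 333 gives the monic gcd u^2 - 2u + 9.
Cancel u^2 - 2u + 9 from numerator and denominator to get the reduced form.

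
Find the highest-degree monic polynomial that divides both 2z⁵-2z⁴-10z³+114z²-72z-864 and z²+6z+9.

By polynomial division,
  2z⁵-2z⁴-10z³+114z²-72z-864 = (2z³-14z²+56z-96)(z²+6z+9) + (0)
The last nonzero remainder z²+6z+9 is already monic.

z²+6z+9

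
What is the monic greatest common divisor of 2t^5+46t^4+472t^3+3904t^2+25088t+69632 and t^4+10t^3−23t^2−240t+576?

t^2+16t+64

By polynomial division,
  2t^5+46t^4+472t^3+3904t^2+25088t+69632 = (2t+26)(t^4+10t^3−23t^2−240t+576) + (258t^3+4982t^2+30176t+54656)
  t^4+10t^3−23t^2−240t+576 = ((1/258)t−1201/33282)(258t^3+4982t^2+30176t+54656) + ((662596/16641)t^2+(10601536/16641)t+42406144/16641)
  258t^3+4982t^2+30176t+54656 = ((2146689/331298)t+7105707/331298)((662596/16641)t^2+(10601536/16641)t+42406144/16641) + (0)
Last nonzero remainder: (662596/16641)t^2+(10601536/16641)t+42406144/16641. Dividing through by 662596/16641 gives the monic gcd t^2+16t+64.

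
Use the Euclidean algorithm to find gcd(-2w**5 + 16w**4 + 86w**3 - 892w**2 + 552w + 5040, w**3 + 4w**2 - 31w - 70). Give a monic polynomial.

Repeated division with remainder:
  -2w**5 + 16w**4 + 86w**3 - 892w**2 + 552w + 5040 = (-2w**2 + 24w - 72)(w**3 + 4w**2 - 31w - 70) + (0)
The last nonzero remainder w**3 + 4w**2 - 31w - 70 is already monic.

w**3 + 4w**2 - 31w - 70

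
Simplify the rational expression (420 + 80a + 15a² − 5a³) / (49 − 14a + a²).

(−60 − 20a − 5a²)/(−7 + a)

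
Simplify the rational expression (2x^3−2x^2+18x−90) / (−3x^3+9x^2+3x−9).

(−2x^2−4x−30)/(3x^2−3)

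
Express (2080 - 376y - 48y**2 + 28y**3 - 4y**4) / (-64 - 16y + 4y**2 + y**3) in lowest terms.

By polynomial division,
  -4y**4 + 28y**3 - 48y**2 - 376y + 2080 = (-4y + 44)(y**3 + 4y**2 - 16y - 64) + (-288y**2 + 72y + 4896)
  y**3 + 4y**2 - 16y - 64 = (-(1/288)y - 17/1152)(-288y**2 + 72y + 4896) + ((33/16)y + 33/4)
  -288y**2 + 72y + 4896 = (-(1536/11)y + 6528/11)((33/16)y + 33/4) + (0)
Last nonzero remainder: (33/16)y + 33/4. Dividing through by 33/16 gives the monic gcd y + 4.
Cancel y + 4 from numerator and denominator to get the reduced form.

(520 - 224y + 44y**2 - 4y**3)/(-16 + y**2)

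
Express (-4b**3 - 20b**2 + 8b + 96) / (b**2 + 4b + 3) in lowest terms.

(-4b**2 - 8b + 32)/(b + 1)

By polynomial division,
  -4b**3 - 20b**2 + 8b + 96 = (-4b - 4)(b**2 + 4b + 3) + (36b + 108)
  b**2 + 4b + 3 = ((1/36)b + 1/36)(36b + 108) + (0)
Last nonzero remainder: 36b + 108. Dividing through by 36 gives the monic gcd b + 3.
Cancel b + 3 from numerator and denominator to get the reduced form.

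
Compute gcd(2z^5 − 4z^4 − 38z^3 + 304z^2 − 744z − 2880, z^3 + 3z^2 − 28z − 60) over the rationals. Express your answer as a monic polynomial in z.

z^3 + 3z^2 − 28z − 60

Repeated division with remainder:
  2z^5 − 4z^4 − 38z^3 + 304z^2 − 744z − 2880 = (2z^2 − 10z + 48)(z^3 + 3z^2 − 28z − 60) + (0)
The last nonzero remainder z^3 + 3z^2 − 28z − 60 is already monic.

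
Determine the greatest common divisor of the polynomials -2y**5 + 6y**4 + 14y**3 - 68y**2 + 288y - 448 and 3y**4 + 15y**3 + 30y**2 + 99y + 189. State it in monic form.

y**2 - y + 7

Apply the Euclidean algorithm:
  -2y**5 + 6y**4 + 14y**3 - 68y**2 + 288y - 448 = (-(2/3)y + 16/3)(3y**4 + 15y**3 + 30y**2 + 99y + 189) + (-46y**3 - 162y**2 - 114y - 1456)
  3y**4 + 15y**3 + 30y**2 + 99y + 189 = (-(3/46)y - 51/529)(-46y**3 - 162y**2 - 114y - 1456) + ((3675/529)y**2 - (3675/529)y + 25725/529)
  -46y**3 - 162y**2 - 114y - 1456 = (-(24334/3675)y - 110032/3675)((3675/529)y**2 - (3675/529)y + 25725/529) + (0)
Last nonzero remainder: (3675/529)y**2 - (3675/529)y + 25725/529. Dividing through by 3675/529 gives the monic gcd y**2 - y + 7.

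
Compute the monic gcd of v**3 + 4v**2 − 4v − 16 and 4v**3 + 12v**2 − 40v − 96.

v**2 + 6v + 8

Euclidean algorithm in ℚ[v]:
  v**3 + 4v**2 − 4v − 16 = (1/4)(4v**3 + 12v**2 − 40v − 96) + (v**2 + 6v + 8)
  4v**3 + 12v**2 − 40v − 96 = (4v − 12)(v**2 + 6v + 8) + (0)
The last nonzero remainder v**2 + 6v + 8 is already monic.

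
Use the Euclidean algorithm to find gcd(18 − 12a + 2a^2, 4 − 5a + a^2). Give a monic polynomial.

By polynomial division,
  2a^2 − 12a + 18 = (2)(a^2 − 5a + 4) + (−2a + 10)
  a^2 − 5a + 4 = (−(1/2)a)(−2a + 10) + (4)
  −2a + 10 = (−(1/2)a + 5/2)(4) + (0)
The last nonzero remainder is the constant 4, so the polynomials are coprime and gcd = 1.

1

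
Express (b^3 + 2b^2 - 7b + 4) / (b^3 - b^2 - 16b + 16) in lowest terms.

Repeated division with remainder:
  b^3 + 2b^2 - 7b + 4 = (b^3 - b^2 - 16b + 16) + (3b^2 + 9b - 12)
  b^3 - b^2 - 16b + 16 = ((1/3)b - 4/3)(3b^2 + 9b - 12) + (0)
Last nonzero remainder: 3b^2 + 9b - 12. Dividing through by 3 gives the monic gcd b^2 + 3b - 4.
Cancel b^2 + 3b - 4 from numerator and denominator to get the reduced form.

(b - 1)/(b - 4)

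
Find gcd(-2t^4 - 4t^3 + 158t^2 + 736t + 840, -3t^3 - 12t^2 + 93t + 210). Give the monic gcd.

Repeated division with remainder:
  -2t^4 - 4t^3 + 158t^2 + 736t + 840 = ((2/3)t - 4/3)(-3t^3 - 12t^2 + 93t + 210) + (80t^2 + 720t + 1120)
  -3t^3 - 12t^2 + 93t + 210 = (-(3/80)t + 3/16)(80t^2 + 720t + 1120) + (0)
Last nonzero remainder: 80t^2 + 720t + 1120. Dividing through by 80 gives the monic gcd t^2 + 9t + 14.

t^2 + 9t + 14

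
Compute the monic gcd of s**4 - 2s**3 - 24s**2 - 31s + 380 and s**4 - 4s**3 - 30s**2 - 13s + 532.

By polynomial division,
  s**4 - 2s**3 - 24s**2 - 31s + 380 = (s**4 - 4s**3 - 30s**2 - 13s + 532) + (2s**3 + 6s**2 - 18s - 152)
  s**4 - 4s**3 - 30s**2 - 13s + 532 = ((1/2)s - 7/2)(2s**3 + 6s**2 - 18s - 152) + (0)
Last nonzero remainder: 2s**3 + 6s**2 - 18s - 152. Dividing through by 2 gives the monic gcd s**3 + 3s**2 - 9s - 76.

s**3 + 3s**2 - 9s - 76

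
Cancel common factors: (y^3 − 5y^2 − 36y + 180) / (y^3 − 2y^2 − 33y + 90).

(y − 6)/(y − 3)

Repeated division with remainder:
  y^3 − 5y^2 − 36y + 180 = (y^3 − 2y^2 − 33y + 90) + (−3y^2 − 3y + 90)
  y^3 − 2y^2 − 33y + 90 = (−(1/3)y + 1)(−3y^2 − 3y + 90) + (0)
Last nonzero remainder: −3y^2 − 3y + 90. Dividing through by −3 gives the monic gcd y^2 + y − 30.
Cancel y^2 + y − 30 from numerator and denominator to get the reduced form.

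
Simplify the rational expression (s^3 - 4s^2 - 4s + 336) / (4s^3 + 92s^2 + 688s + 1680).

(s^2 - 10s + 56)/(4s^2 + 68s + 280)

Repeated division with remainder:
  s^3 - 4s^2 - 4s + 336 = (1/4)(4s^3 + 92s^2 + 688s + 1680) + (-27s^2 - 176s - 84)
  4s^3 + 92s^2 + 688s + 1680 = (-(4/27)s - 1780/729)(-27s^2 - 176s - 84) + ((179200/729)s + 358400/243)
  -27s^2 - 176s - 84 = (-(19683/179200)s - 729/12800)((179200/729)s + 358400/243) + (0)
Last nonzero remainder: (179200/729)s + 358400/243. Dividing through by 179200/729 gives the monic gcd s + 6.
Cancel s + 6 from numerator and denominator to get the reduced form.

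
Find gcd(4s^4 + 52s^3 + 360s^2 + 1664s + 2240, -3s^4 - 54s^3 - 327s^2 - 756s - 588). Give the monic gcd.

s^2 + 9s + 14

Euclidean algorithm in ℚ[s]:
  4s^4 + 52s^3 + 360s^2 + 1664s + 2240 = (-4/3)(-3s^4 - 54s^3 - 327s^2 - 756s - 588) + (-20s^3 - 76s^2 + 656s + 1456)
  -3s^4 - 54s^3 - 327s^2 - 756s - 588 = ((3/20)s + 213/100)(-20s^3 - 76s^2 + 656s + 1456) + (-(6588/25)s^2 - (59292/25)s - 92232/25)
  -20s^3 - 76s^2 + 656s + 1456 = ((125/1647)s - 650/1647)(-(6588/25)s^2 - (59292/25)s - 92232/25) + (0)
Last nonzero remainder: -(6588/25)s^2 - (59292/25)s - 92232/25. Dividing through by -6588/25 gives the monic gcd s^2 + 9s + 14.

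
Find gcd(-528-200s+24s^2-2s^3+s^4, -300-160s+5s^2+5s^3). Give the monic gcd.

-12-4s+s^2

By polynomial division,
  s^4-2s^3+24s^2-200s-528 = ((1/5)s-3/5)(5s^3+5s^2-160s-300) + (59s^2-236s-708)
  5s^3+5s^2-160s-300 = ((5/59)s+25/59)(59s^2-236s-708) + (0)
Last nonzero remainder: 59s^2-236s-708. Dividing through by 59 gives the monic gcd s^2-4s-12.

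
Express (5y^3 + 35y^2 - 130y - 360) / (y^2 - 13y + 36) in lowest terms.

Euclidean algorithm in ℚ[y]:
  5y^3 + 35y^2 - 130y - 360 = (5y + 100)(y^2 - 13y + 36) + (990y - 3960)
  y^2 - 13y + 36 = ((1/990)y - 1/110)(990y - 3960) + (0)
Last nonzero remainder: 990y - 3960. Dividing through by 990 gives the monic gcd y - 4.
Cancel y - 4 from numerator and denominator to get the reduced form.

(5y^2 + 55y + 90)/(y - 9)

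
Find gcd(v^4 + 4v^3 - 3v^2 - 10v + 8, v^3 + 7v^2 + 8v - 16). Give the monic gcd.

v^2 + 3v - 4

By polynomial division,
  v^4 + 4v^3 - 3v^2 - 10v + 8 = (v - 3)(v^3 + 7v^2 + 8v - 16) + (10v^2 + 30v - 40)
  v^3 + 7v^2 + 8v - 16 = ((1/10)v + 2/5)(10v^2 + 30v - 40) + (0)
Last nonzero remainder: 10v^2 + 30v - 40. Dividing through by 10 gives the monic gcd v^2 + 3v - 4.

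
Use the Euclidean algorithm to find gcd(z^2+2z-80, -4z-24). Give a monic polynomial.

1

By polynomial division,
  z^2+2z-80 = (-(1/4)z+1)(-4z-24) + (-56)
  -4z-24 = ((1/14)z+3/7)(-56) + (0)
The last nonzero remainder is the constant -56, so the polynomials are coprime and gcd = 1.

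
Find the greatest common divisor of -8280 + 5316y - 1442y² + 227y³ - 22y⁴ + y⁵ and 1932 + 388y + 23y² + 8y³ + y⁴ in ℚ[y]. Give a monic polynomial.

46 - 5y + y²

By polynomial division,
  y⁵ - 22y⁴ + 227y³ - 1442y² + 5316y - 8280 = (y - 30)(y⁴ + 8y³ + 23y² + 388y + 1932) + (444y³ - 1140y² + 15024y + 49680)
  y⁴ + 8y³ + 23y² + 388y + 1932 = ((1/444)y + 391/16428)(444y³ - 1140y² + 15024y + 49680) + ((22308/1369)y² - (111540/1369)y + 1026168/1369)
  444y³ - 1140y² + 15024y + 49680 = ((50653/1859)y + 123210/1859)((22308/1369)y² - (111540/1369)y + 1026168/1369) + (0)
Last nonzero remainder: (22308/1369)y² - (111540/1369)y + 1026168/1369. Dividing through by 22308/1369 gives the monic gcd y² - 5y + 46.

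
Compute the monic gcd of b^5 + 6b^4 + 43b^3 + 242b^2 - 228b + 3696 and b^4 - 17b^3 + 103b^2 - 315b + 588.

b^2 - 3b + 12

Apply the Euclidean algorithm:
  b^5 + 6b^4 + 43b^3 + 242b^2 - 228b + 3696 = (b + 23)(b^4 - 17b^3 + 103b^2 - 315b + 588) + (331b^3 - 1812b^2 + 6429b - 9828)
  b^4 - 17b^3 + 103b^2 - 315b + 588 = ((1/331)b - 3815/109561)(331b^3 - 1812b^2 + 6429b - 9828) + ((2244004/109561)b^2 - (6732012/109561)b + 26928048/109561)
  331b^3 - 1812b^2 + 6429b - 9828 = ((36264691/2244004)b - 12818637/320572)((2244004/109561)b^2 - (6732012/109561)b + 26928048/109561) + (0)
Last nonzero remainder: (2244004/109561)b^2 - (6732012/109561)b + 26928048/109561. Dividing through by 2244004/109561 gives the monic gcd b^2 - 3b + 12.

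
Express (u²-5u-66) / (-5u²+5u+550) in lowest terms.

By polynomial division,
  u²-5u-66 = (-1/5)(-5u²+5u+550) + (-4u+44)
  -5u²+5u+550 = ((5/4)u+25/2)(-4u+44) + (0)
Last nonzero remainder: -4u+44. Dividing through by -4 gives the monic gcd u-11.
Cancel u-11 from numerator and denominator to get the reduced form.

(-u-6)/(5u+50)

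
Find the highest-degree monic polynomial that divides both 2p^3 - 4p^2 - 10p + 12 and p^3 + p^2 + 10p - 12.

p - 1

Euclidean algorithm in ℚ[p]:
  2p^3 - 4p^2 - 10p + 12 = (2)(p^3 + p^2 + 10p - 12) + (-6p^2 - 30p + 36)
  p^3 + p^2 + 10p - 12 = (-(1/6)p + 2/3)(-6p^2 - 30p + 36) + (36p - 36)
  -6p^2 - 30p + 36 = (-(1/6)p - 1)(36p - 36) + (0)
Last nonzero remainder: 36p - 36. Dividing through by 36 gives the monic gcd p - 1.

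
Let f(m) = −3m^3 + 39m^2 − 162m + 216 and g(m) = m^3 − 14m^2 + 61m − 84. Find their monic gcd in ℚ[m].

Euclidean algorithm in ℚ[m]:
  −3m^3 + 39m^2 − 162m + 216 = (−3)(m^3 − 14m^2 + 61m − 84) + (−3m^2 + 21m − 36)
  m^3 − 14m^2 + 61m − 84 = (−(1/3)m + 7/3)(−3m^2 + 21m − 36) + (0)
Last nonzero remainder: −3m^2 + 21m − 36. Dividing through by −3 gives the monic gcd m^2 − 7m + 12.

m^2 − 7m + 12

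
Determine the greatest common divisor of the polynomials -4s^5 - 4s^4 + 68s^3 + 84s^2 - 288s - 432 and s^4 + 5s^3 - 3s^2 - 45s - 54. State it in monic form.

Repeated division with remainder:
  -4s^5 - 4s^4 + 68s^3 + 84s^2 - 288s - 432 = (-4s + 16)(s^4 + 5s^3 - 3s^2 - 45s - 54) + (-24s^3 - 48s^2 + 216s + 432)
  s^4 + 5s^3 - 3s^2 - 45s - 54 = (-(1/24)s - 1/8)(-24s^3 - 48s^2 + 216s + 432) + (0)
Last nonzero remainder: -24s^3 - 48s^2 + 216s + 432. Dividing through by -24 gives the monic gcd s^3 + 2s^2 - 9s - 18.

s^3 + 2s^2 - 9s - 18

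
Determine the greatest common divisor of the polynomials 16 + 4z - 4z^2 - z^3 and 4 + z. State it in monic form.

4 + z

Euclidean algorithm in ℚ[z]:
  -z^3 - 4z^2 + 4z + 16 = (-z^2 + 4)(z + 4) + (0)
The last nonzero remainder z + 4 is already monic.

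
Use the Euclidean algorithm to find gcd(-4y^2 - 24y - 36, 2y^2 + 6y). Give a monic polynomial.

y + 3

By polynomial division,
  -4y^2 - 24y - 36 = (-2)(2y^2 + 6y) + (-12y - 36)
  2y^2 + 6y = (-(1/6)y)(-12y - 36) + (0)
Last nonzero remainder: -12y - 36. Dividing through by -12 gives the monic gcd y + 3.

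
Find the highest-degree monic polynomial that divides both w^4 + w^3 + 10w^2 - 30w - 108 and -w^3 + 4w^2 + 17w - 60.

Apply the Euclidean algorithm:
  w^4 + w^3 + 10w^2 - 30w - 108 = (-w - 5)(-w^3 + 4w^2 + 17w - 60) + (47w^2 - 5w - 408)
  -w^3 + 4w^2 + 17w - 60 = (-(1/47)w + 183/2209)(47w^2 - 5w - 408) + ((19292/2209)w - 57876/2209)
  47w^2 - 5w - 408 = ((103823/19292)w + 75106/4823)((19292/2209)w - 57876/2209) + (0)
Last nonzero remainder: (19292/2209)w - 57876/2209. Dividing through by 19292/2209 gives the monic gcd w - 3.

w - 3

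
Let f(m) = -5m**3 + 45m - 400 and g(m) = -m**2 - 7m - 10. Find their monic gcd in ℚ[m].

Apply the Euclidean algorithm:
  -5m**3 + 45m - 400 = (5m - 35)(-m**2 - 7m - 10) + (-150m - 750)
  -m**2 - 7m - 10 = ((1/150)m + 1/75)(-150m - 750) + (0)
Last nonzero remainder: -150m - 750. Dividing through by -150 gives the monic gcd m + 5.

m + 5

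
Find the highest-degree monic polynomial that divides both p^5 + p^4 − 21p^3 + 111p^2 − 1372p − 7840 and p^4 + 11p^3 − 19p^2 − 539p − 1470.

Apply the Euclidean algorithm:
  p^5 + p^4 − 21p^3 + 111p^2 − 1372p − 7840 = (p − 10)(p^4 + 11p^3 − 19p^2 − 539p − 1470) + (108p^3 + 460p^2 − 5292p − 22540)
  p^4 + 11p^3 − 19p^2 − 539p − 1470 = ((1/108)p + 91/1458)(108p^3 + 460p^2 − 5292p − 22540) + ((940/729)p^2 − 46060/729)
  108p^3 + 460p^2 − 5292p − 22540 = ((19683/235)p + 16767/47)((940/729)p^2 − 46060/729) + (0)
Last nonzero remainder: (940/729)p^2 − 46060/729. Dividing through by 940/729 gives the monic gcd p^2 − 49.

p^2 − 49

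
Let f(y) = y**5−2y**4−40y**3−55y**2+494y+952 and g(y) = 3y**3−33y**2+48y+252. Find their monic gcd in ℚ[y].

y**2−5y−14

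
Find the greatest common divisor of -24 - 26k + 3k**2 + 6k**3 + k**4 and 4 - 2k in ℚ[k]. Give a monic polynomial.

By polynomial division,
  k**4 + 6k**3 + 3k**2 - 26k - 24 = (-(1/2)k**3 - 4k**2 - (19/2)k - 6)(-2k + 4) + (0)
Last nonzero remainder: -2k + 4. Dividing through by -2 gives the monic gcd k - 2.

-2 + k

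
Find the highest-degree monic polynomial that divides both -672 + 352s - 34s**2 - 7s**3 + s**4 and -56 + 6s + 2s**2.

Repeated division with remainder:
  s**4 - 7s**3 - 34s**2 + 352s - 672 = ((1/2)s**2 - 5s + 12)(2s**2 + 6s - 56) + (0)
Last nonzero remainder: 2s**2 + 6s - 56. Dividing through by 2 gives the monic gcd s**2 + 3s - 28.

-28 + 3s + s**2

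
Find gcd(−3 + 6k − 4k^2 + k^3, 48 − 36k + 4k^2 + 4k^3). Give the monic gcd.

Repeated division with remainder:
  k^3 − 4k^2 + 6k − 3 = (1/4)(4k^3 + 4k^2 − 36k + 48) + (−5k^2 + 15k − 15)
  4k^3 + 4k^2 − 36k + 48 = (−(4/5)k − 16/5)(−5k^2 + 15k − 15) + (0)
Last nonzero remainder: −5k^2 + 15k − 15. Dividing through by −5 gives the monic gcd k^2 − 3k + 3.

3 − 3k + k^2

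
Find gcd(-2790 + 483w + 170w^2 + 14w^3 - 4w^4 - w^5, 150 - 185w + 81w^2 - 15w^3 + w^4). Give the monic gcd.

Euclidean algorithm in ℚ[w]:
  -w^5 - 4w^4 + 14w^3 + 170w^2 + 483w - 2790 = (-w - 19)(w^4 - 15w^3 + 81w^2 - 185w + 150) + (-190w^3 + 1524w^2 - 2882w + 60)
  w^4 - 15w^3 + 81w^2 - 185w + 150 = (-(1/190)w + 663/18050)(-190w^3 + 1524w^2 - 2882w + 60) + ((88924/9025)w^2 - (711392/9025)w + 266772/1805)
  -190w^3 + 1524w^2 - 2882w + 60 = (-(857375/44462)w + 9025/22231)((88924/9025)w^2 - (711392/9025)w + 266772/1805) + (0)
Last nonzero remainder: (88924/9025)w^2 - (711392/9025)w + 266772/1805. Dividing through by 88924/9025 gives the monic gcd w^2 - 8w + 15.

15 - 8w + w^2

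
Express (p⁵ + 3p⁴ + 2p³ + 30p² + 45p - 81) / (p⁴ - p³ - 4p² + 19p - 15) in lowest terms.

(p³ + p² + 3p + 27)/(p² - 3p + 5)

Repeated division with remainder:
  p⁵ + 3p⁴ + 2p³ + 30p² + 45p - 81 = (p + 4)(p⁴ - p³ - 4p² + 19p - 15) + (10p³ + 27p² - 16p - 21)
  p⁴ - p³ - 4p² + 19p - 15 = ((1/10)p - 37/100)(10p³ + 27p² - 16p - 21) + ((759/100)p² + (759/50)p - 2277/100)
  10p³ + 27p² - 16p - 21 = ((1000/759)p + 700/759)((759/100)p² + (759/50)p - 2277/100) + (0)
Last nonzero remainder: (759/100)p² + (759/50)p - 2277/100. Dividing through by 759/100 gives the monic gcd p² + 2p - 3.
Cancel p² + 2p - 3 from numerator and denominator to get the reduced form.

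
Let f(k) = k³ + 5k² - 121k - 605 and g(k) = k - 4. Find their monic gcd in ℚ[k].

1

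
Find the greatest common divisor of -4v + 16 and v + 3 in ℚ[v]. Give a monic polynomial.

By polynomial division,
  -4v + 16 = (-4)(v + 3) + (28)
  v + 3 = ((1/28)v + 3/28)(28) + (0)
The last nonzero remainder is the constant 28, so the polynomials are coprime and gcd = 1.

1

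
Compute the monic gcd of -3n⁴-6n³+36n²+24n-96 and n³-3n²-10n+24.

n-2

Apply the Euclidean algorithm:
  -3n⁴-6n³+36n²+24n-96 = (-3n-15)(n³-3n²-10n+24) + (-39n²-54n+264)
  n³-3n²-10n+24 = (-(1/39)n+19/169)(-39n²-54n+264) + ((480/169)n-960/169)
  -39n²-54n+264 = (-(2197/160)n-1859/40)((480/169)n-960/169) + (0)
Last nonzero remainder: (480/169)n-960/169. Dividing through by 480/169 gives the monic gcd n-2.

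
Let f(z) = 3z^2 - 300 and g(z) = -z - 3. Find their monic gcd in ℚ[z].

1

By polynomial division,
  3z^2 - 300 = (-3z + 9)(-z - 3) + (-273)
  -z - 3 = ((1/273)z + 1/91)(-273) + (0)
The last nonzero remainder is the constant -273, so the polynomials are coprime and gcd = 1.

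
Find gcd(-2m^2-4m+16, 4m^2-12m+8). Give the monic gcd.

Repeated division with remainder:
  -2m^2-4m+16 = (-1/2)(4m^2-12m+8) + (-10m+20)
  4m^2-12m+8 = (-(2/5)m+2/5)(-10m+20) + (0)
Last nonzero remainder: -10m+20. Dividing through by -10 gives the monic gcd m-2.

m-2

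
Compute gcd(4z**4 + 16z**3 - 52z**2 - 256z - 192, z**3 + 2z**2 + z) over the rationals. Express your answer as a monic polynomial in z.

Euclidean algorithm in ℚ[z]:
  4z**4 + 16z**3 - 52z**2 - 256z - 192 = (4z + 8)(z**3 + 2z**2 + z) + (-72z**2 - 264z - 192)
  z**3 + 2z**2 + z = (-(1/72)z + 5/216)(-72z**2 - 264z - 192) + ((40/9)z + 40/9)
  -72z**2 - 264z - 192 = (-(81/5)z - 216/5)((40/9)z + 40/9) + (0)
Last nonzero remainder: (40/9)z + 40/9. Dividing through by 40/9 gives the monic gcd z + 1.

z + 1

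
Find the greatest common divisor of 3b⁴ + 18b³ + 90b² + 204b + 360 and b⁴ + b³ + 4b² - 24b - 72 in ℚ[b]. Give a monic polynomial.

b² + 2b + 12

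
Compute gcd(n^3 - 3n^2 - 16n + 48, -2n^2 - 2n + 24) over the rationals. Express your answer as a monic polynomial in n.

n^2 + n - 12

Apply the Euclidean algorithm:
  n^3 - 3n^2 - 16n + 48 = (-(1/2)n + 2)(-2n^2 - 2n + 24) + (0)
Last nonzero remainder: -2n^2 - 2n + 24. Dividing through by -2 gives the monic gcd n^2 + n - 12.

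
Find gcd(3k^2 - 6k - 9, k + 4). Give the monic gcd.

Euclidean algorithm in ℚ[k]:
  3k^2 - 6k - 9 = (3k - 18)(k + 4) + (63)
  k + 4 = ((1/63)k + 4/63)(63) + (0)
The last nonzero remainder is the constant 63, so the polynomials are coprime and gcd = 1.

1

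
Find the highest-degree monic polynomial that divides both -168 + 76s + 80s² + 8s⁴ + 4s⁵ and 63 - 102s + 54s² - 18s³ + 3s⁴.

Euclidean algorithm in ℚ[s]:
  4s⁵ + 8s⁴ + 80s² + 76s - 168 = ((4/3)s + 32/3)(3s⁴ - 18s³ + 54s² - 102s + 63) + (120s³ - 360s² + 1080s - 840)
  3s⁴ - 18s³ + 54s² - 102s + 63 = ((1/40)s - 3/40)(120s³ - 360s² + 1080s - 840) + (0)
Last nonzero remainder: 120s³ - 360s² + 1080s - 840. Dividing through by 120 gives the monic gcd s³ - 3s² + 9s - 7.

-7 + 9s - 3s² + s³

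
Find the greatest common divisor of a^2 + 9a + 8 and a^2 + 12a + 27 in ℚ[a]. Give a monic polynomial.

Euclidean algorithm in ℚ[a]:
  a^2 + 9a + 8 = (a^2 + 12a + 27) + (−3a − 19)
  a^2 + 12a + 27 = (−(1/3)a − 17/9)(−3a − 19) + (−80/9)
  −3a − 19 = ((27/80)a + 171/80)(−80/9) + (0)
The last nonzero remainder is the constant −80/9, so the polynomials are coprime and gcd = 1.

1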